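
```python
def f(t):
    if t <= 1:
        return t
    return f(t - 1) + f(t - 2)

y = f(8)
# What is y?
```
Call trace (a repeated sub-call is expanded the first time; later identical calls just restate its return value):
f(t=8)
  f(t=7)
    f(t=6)
      f(t=5)
        f(t=4)
          f(t=3)
            f(t=2)
              f(t=1)
              -> return 1
              f(t=0)
              -> return 0
            -> return 1
            f(t=1)
            -> return 1
          -> return 2
          f(t=2) -> return 1  (same call as traced above)
        -> return 3
        f(t=3) -> return 2  (same call as traced above)
      -> return 5
      f(t=4) -> return 3  (same call as traced above)
    -> return 8
    f(t=5) -> return 5  (same call as traced above)
  -> return 13
  f(t=6) -> return 8  (same call as traced above)
-> return 21

Final answer: 21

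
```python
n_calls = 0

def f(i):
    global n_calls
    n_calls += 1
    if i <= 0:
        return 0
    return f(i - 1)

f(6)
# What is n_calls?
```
Call trace:
f(i=6)
  f(i=5)
    f(i=4)
      f(i=3)
        f(i=2)
          f(i=1)
            f(i=0)
            -> return 0
          -> return 0
        -> return 0
      -> return 0
    -> return 0
  -> return 0
-> return 0

n_calls is incremented once per call. f is entered once for each i = 6, 5, 4, 3, 2, 1, 0 (the i <= 0 call returns without recursing), i.e. 6 + 1 calls.
n_calls = 7

Final answer: 7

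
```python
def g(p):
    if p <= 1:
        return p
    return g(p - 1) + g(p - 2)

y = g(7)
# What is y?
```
Call trace (a repeated sub-call is expanded the first time; later identical calls just restate its return value):
g(p=7)
  g(p=6)
    g(p=5)
      g(p=4)
        g(p=3)
          g(p=2)
            g(p=1)
            -> return 1
            g(p=0)
            -> return 0
          -> return 1
          g(p=1)
          -> return 1
        -> return 2
        g(p=2) -> return 1  (same call as traced above)
      -> return 3
      g(p=3) -> return 2  (same call as traced above)
    -> return 5
    g(p=4) -> return 3  (same call as traced above)
  -> return 8
  g(p=5) -> return 5  (same call as traced above)
-> return 13

Final answer: 13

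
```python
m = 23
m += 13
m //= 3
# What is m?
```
Trace:
  m=23
  m=36
  m=12

Final answer: 12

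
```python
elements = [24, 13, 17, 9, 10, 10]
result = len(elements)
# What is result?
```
Trace:
  elements=[24, 13, 17, 9, 10, 10]
  elements=[24, 13, 17, 9, 10, 10], result=6

Final answer: 6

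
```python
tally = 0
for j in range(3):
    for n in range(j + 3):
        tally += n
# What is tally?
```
Trace:
  tally=0
  tally=0, j=0, n=0
  tally=1, j=0, n=1
  tally=3, j=0, n=2
  tally=3, j=1, n=0
  tally=4, j=1, n=1
  tally=6, j=1, n=2
  tally=9, j=1, n=3
  tally=9, j=2, n=0
  tally=10, j=2, n=1
  tally=12, j=2, n=2
  tally=15, j=2, n=3
  tally=19, j=2, n=4

Final answer: 19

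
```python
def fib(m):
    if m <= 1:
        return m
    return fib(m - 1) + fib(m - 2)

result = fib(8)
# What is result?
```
Call trace (a repeated sub-call is expanded the first time; later identical calls just restate its return value):
fib(m=8)
  fib(m=7)
    fib(m=6)
      fib(m=5)
        fib(m=4)
          fib(m=3)
            fib(m=2)
              fib(m=1)
              -> return 1
              fib(m=0)
              -> return 0
            -> return 1
            fib(m=1)
            -> return 1
          -> return 2
          fib(m=2) -> return 1  (same call as traced above)
        -> return 3
        fib(m=3) -> return 2  (same call as traced above)
      -> return 5
      fib(m=4) -> return 3  (same call as traced above)
    -> return 8
    fib(m=5) -> return 5  (same call as traced above)
  -> return 13
  fib(m=6) -> return 8  (same call as traced above)
-> return 21

Final answer: 21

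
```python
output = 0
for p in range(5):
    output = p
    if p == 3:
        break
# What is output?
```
Trace:
  output=0
  output=0, p=0
  output=1, p=1
  output=2, p=2
  output=3, p=3

Final answer: 3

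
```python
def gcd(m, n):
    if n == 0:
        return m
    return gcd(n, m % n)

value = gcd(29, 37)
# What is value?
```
Call trace:
gcd(m=29, n=37)
  gcd(m=37, n=29)
    gcd(m=29, n=8)
      gcd(m=8, n=5)
        gcd(m=5, n=3)
          gcd(m=3, n=2)
            gcd(m=2, n=1)
              gcd(m=1, n=0)
              -> return 1
            -> return 1
          -> return 1
        -> return 1
      -> return 1
    -> return 1
  -> return 1
-> return 1

Final answer: 1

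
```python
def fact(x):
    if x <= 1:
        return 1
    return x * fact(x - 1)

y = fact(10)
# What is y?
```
Call trace:
fact(x=10)
  fact(x=9)
    fact(x=8)
      fact(x=7)
        fact(x=6)
          fact(x=5)
            fact(x=4)
              fact(x=3)
                fact(x=2)
                  fact(x=1)
                  -> return 1
                -> return 2
              -> return 6
            -> return 24
          -> return 120
        -> return 720
      -> return 5040
    -> return 40320
  -> return 362880
-> return 3628800

Final answer: 3628800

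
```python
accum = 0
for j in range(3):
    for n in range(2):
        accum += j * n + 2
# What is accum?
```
Trace:
  accum=0
  accum=2, j=0, n=0
  accum=4, j=0, n=1
  accum=6, j=1, n=0
  accum=9, j=1, n=1
  accum=11, j=2, n=0
  accum=15, j=2, n=1

Final answer: 15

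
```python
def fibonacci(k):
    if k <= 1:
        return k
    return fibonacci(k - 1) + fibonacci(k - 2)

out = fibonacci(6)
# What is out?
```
Call trace (a repeated sub-call is expanded the first time; later identical calls just restate its return value):
fibonacci(k=6)
  fibonacci(k=5)
    fibonacci(k=4)
      fibonacci(k=3)
        fibonacci(k=2)
          fibonacci(k=1)
          -> return 1
          fibonacci(k=0)
          -> return 0
        -> return 1
        fibonacci(k=1)
        -> return 1
      -> return 2
      fibonacci(k=2) -> return 1  (same call as traced above)
    -> return 3
    fibonacci(k=3) -> return 2  (same call as traced above)
  -> return 5
  fibonacci(k=4) -> return 3  (same call as traced above)
-> return 8

Final answer: 8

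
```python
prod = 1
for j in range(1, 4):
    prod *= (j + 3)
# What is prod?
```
Trace:
  prod=1
  prod=4, j=1
  prod=20, j=2
  prod=120, j=3

Final answer: 120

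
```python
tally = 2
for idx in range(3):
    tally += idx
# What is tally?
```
Trace:
  tally=2
  tally=2, idx=0
  tally=3, idx=1
  tally=5, idx=2

Final answer: 5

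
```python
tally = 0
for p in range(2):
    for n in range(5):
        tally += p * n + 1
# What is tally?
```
Trace:
  tally=0
  tally=1, p=0, n=0
  tally=2, p=0, n=1
  tally=3, p=0, n=2
  tally=4, p=0, n=3
  tally=5, p=0, n=4
  tally=6, p=1, n=0
  tally=8, p=1, n=1
  tally=11, p=1, n=2
  tally=15, p=1, n=3
  tally=20, p=1, n=4

Final answer: 20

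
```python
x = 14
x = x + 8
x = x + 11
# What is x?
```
Trace:
  x=14
  x=22
  x=33

Final answer: 33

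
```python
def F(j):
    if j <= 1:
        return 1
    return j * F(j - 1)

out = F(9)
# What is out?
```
Call trace:
F(j=9)
  F(j=8)
    F(j=7)
      F(j=6)
        F(j=5)
          F(j=4)
            F(j=3)
              F(j=2)
                F(j=1)
                -> return 1
              -> return 2
            -> return 6
          -> return 24
        -> return 120
      -> return 720
    -> return 5040
  -> return 40320
-> return 362880

Final answer: 362880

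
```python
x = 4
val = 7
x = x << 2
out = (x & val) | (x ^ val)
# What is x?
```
Trace:
  x=4
  x=4, val=7
  x=16, val=7
  x=16, val=7, out=23

Final answer: 16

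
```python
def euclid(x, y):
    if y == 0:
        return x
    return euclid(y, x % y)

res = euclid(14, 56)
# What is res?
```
Call trace:
euclid(x=14, y=56)
  euclid(x=56, y=14)
    euclid(x=14, y=0)
    -> return 14
  -> return 14
-> return 14

Final answer: 14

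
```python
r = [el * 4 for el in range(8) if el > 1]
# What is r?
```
Trace:
  el=0
  el=1
  el=2
  el=3
  el=4
  el=5
  el=6
  el=7
  r=[8, 12, 16, 20, 24, 28]

Final answer: [8, 12, 16, 20, 24, 28]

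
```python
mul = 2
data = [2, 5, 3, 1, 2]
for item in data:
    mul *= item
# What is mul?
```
Trace:
  mul=2
  mul=4, item=2
  mul=20, item=5
  mul=60, item=3
  mul=60, item=1
  mul=120, item=2

Final answer: 120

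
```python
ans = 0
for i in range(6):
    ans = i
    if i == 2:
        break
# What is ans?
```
Trace:
  ans=0
  ans=0, i=0
  ans=1, i=1
  ans=2, i=2

Final answer: 2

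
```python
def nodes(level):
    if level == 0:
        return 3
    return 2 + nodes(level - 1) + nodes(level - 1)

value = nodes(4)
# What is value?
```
Call trace (a repeated sub-call is expanded the first time; later identical calls just restate its return value):
nodes(level=4)
  nodes(level=3)
    nodes(level=2)
      nodes(level=1)
        nodes(level=0)
        -> return 3
        nodes(level=0)
        -> return 3
      -> return 8
      nodes(level=1) -> return 8  (same call as traced above)
    -> return 18
    nodes(level=2) -> return 18  (same call as traced above)
  -> return 38
  nodes(level=3) -> return 38  (same call as traced above)
-> return 78

Final answer: 78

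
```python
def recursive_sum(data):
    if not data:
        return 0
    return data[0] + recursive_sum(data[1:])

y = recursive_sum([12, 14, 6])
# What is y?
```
Call trace:
recursive_sum(data=[12, 14, 6])
  recursive_sum(data=[14, 6])
    recursive_sum(data=[6])
      recursive_sum(data=[])
      -> return 0
    -> return 6
  -> return 20
-> return 32

Final answer: 32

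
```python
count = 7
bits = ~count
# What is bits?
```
Trace:
  count=7
  count=7, bits=-8

Final answer: -8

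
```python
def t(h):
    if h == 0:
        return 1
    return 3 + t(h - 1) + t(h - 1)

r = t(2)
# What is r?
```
Call trace (a repeated sub-call is expanded the first time; later identical calls just restate its return value):
t(h=2)
  t(h=1)
    t(h=0)
    -> return 1
    t(h=0)
    -> return 1
  -> return 5
  t(h=1) -> return 5  (same call as traced above)
-> return 13

Final answer: 13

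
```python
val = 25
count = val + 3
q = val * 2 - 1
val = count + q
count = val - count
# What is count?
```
Trace:
  val=25
  val=25, count=28
  val=25, count=28, q=49
  val=77, count=28, q=49
  val=77, count=49, q=49

Final answer: 49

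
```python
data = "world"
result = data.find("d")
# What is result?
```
Trace:
  data='world'
  data='world', result=4

Final answer: 4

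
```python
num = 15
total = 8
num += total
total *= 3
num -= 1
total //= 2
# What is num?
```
Trace:
  num=15
  num=15, total=8
  num=23, total=8
  num=23, total=24
  num=22, total=24
  num=22, total=12

Final answer: 22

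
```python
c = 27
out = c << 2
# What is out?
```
Trace:
  c=27
  c=27, out=108

Final answer: 108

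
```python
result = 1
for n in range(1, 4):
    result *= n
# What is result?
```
Trace:
  result=1
  result=1, n=1
  result=2, n=2
  result=6, n=3

Final answer: 6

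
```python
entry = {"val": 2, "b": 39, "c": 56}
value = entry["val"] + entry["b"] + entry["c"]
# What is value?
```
Trace:
  entry={'val': 2, 'b': 39, 'c': 56}
  entry={'val': 2, 'b': 39, 'c': 56}, value=97

Final answer: 97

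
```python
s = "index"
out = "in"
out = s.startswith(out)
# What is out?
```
Trace:
  s='index'
  s='index', out='in'
  s='index', out=True

Final answer: True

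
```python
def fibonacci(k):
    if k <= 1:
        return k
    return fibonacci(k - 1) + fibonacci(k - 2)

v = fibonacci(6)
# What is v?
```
Call trace (a repeated sub-call is expanded the first time; later identical calls just restate its return value):
fibonacci(k=6)
  fibonacci(k=5)
    fibonacci(k=4)
      fibonacci(k=3)
        fibonacci(k=2)
          fibonacci(k=1)
          -> return 1
          fibonacci(k=0)
          -> return 0
        -> return 1
        fibonacci(k=1)
        -> return 1
      -> return 2
      fibonacci(k=2) -> return 1  (same call as traced above)
    -> return 3
    fibonacci(k=3) -> return 2  (same call as traced above)
  -> return 5
  fibonacci(k=4) -> return 3  (same call as traced above)
-> return 8

Final answer: 8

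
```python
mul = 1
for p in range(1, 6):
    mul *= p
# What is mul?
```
Trace:
  mul=1
  mul=1, p=1
  mul=2, p=2
  mul=6, p=3
  mul=24, p=4
  mul=120, p=5

Final answer: 120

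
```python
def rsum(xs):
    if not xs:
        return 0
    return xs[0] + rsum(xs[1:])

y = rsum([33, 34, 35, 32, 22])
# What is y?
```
Call trace:
rsum(xs=[33, 34, 35, 32, 22])
  rsum(xs=[34, 35, 32, 22])
    rsum(xs=[35, 32, 22])
      rsum(xs=[32, 22])
        rsum(xs=[22])
          rsum(xs=[])
          -> return 0
        -> return 22
      -> return 54
    -> return 89
  -> return 123
-> return 156

Final answer: 156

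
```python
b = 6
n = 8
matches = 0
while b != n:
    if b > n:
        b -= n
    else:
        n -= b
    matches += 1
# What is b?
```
Trace:
  b=6
  b=6, n=8
  b=6, n=8, matches=0
  b=6, n=2, matches=1
  b=4, n=2, matches=2
  b=2, n=2, matches=3

Final answer: 2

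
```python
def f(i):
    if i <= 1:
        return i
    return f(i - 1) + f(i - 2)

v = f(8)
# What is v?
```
Call trace (a repeated sub-call is expanded the first time; later identical calls just restate its return value):
f(i=8)
  f(i=7)
    f(i=6)
      f(i=5)
        f(i=4)
          f(i=3)
            f(i=2)
              f(i=1)
              -> return 1
              f(i=0)
              -> return 0
            -> return 1
            f(i=1)
            -> return 1
          -> return 2
          f(i=2) -> return 1  (same call as traced above)
        -> return 3
        f(i=3) -> return 2  (same call as traced above)
      -> return 5
      f(i=4) -> return 3  (same call as traced above)
    -> return 8
    f(i=5) -> return 5  (same call as traced above)
  -> return 13
  f(i=6) -> return 8  (same call as traced above)
-> return 21

Final answer: 21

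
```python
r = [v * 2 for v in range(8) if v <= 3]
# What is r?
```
Trace:
  v=0
  v=1
  v=2
  v=3
  v=4
  v=5
  v=6
  v=7
  r=[0, 2, 4, 6]

Final answer: [0, 2, 4, 6]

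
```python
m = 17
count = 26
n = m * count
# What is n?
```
Trace:
  m=17
  m=17, count=26
  m=17, count=26, n=442

Final answer: 442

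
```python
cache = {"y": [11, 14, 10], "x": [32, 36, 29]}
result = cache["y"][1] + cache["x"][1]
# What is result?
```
Trace:
  cache={'y': [11, 14, 10], 'x': [32, 36, 29]}
  cache={'y': [11, 14, 10], 'x': [32, 36, 29]}, result=50

Final answer: 50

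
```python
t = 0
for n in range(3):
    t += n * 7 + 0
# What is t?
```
Trace:
  t=0
  t=0, n=0
  t=7, n=1
  t=21, n=2

Final answer: 21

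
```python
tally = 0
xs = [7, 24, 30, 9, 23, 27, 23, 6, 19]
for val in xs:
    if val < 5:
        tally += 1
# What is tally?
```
Trace:
  tally=0
  tally=0, val=7
  tally=0, val=24
  tally=0, val=30
  tally=0, val=9
  tally=0, val=23
  tally=0, val=27
  tally=0, val=23
  tally=0, val=6
  tally=0, val=19

Final answer: 0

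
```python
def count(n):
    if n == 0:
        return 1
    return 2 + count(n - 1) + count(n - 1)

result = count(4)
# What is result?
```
Call trace (a repeated sub-call is expanded the first time; later identical calls just restate its return value):
count(n=4)
  count(n=3)
    count(n=2)
      count(n=1)
        count(n=0)
        -> return 1
        count(n=0)
        -> return 1
      -> return 4
      count(n=1) -> return 4  (same call as traced above)
    -> return 10
    count(n=2) -> return 10  (same call as traced above)
  -> return 22
  count(n=3) -> return 22  (same call as traced above)
-> return 46

Final answer: 46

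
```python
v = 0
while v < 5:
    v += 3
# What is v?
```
Trace:
  v=0
  v=3
  v=6

Final answer: 6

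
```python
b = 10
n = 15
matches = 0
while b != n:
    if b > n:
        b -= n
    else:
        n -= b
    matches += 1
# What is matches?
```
Trace:
  b=10
  b=10, n=15
  b=10, n=15, matches=0
  b=10, n=5, matches=1
  b=5, n=5, matches=2

Final answer: 2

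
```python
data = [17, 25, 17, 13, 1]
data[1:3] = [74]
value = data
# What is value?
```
Trace:
  data=[17, 25, 17, 13, 1]
  data=[17, 74, 13, 1]
  data=[17, 74, 13, 1], value=[17, 74, 13, 1]

Final answer: [17, 74, 13, 1]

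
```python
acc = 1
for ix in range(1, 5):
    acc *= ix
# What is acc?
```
Trace:
  acc=1
  acc=1, ix=1
  acc=2, ix=2
  acc=6, ix=3
  acc=24, ix=4

Final answer: 24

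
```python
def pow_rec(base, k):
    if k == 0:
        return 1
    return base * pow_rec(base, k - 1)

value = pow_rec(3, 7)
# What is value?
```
Call trace:
pow_rec(base=3, k=7)
  pow_rec(base=3, k=6)
    pow_rec(base=3, k=5)
      pow_rec(base=3, k=4)
        pow_rec(base=3, k=3)
          pow_rec(base=3, k=2)
            pow_rec(base=3, k=1)
              pow_rec(base=3, k=0)
              -> return 1
            -> return 3
          -> return 9
        -> return 27
      -> return 81
    -> return 243
  -> return 729
-> return 2187

Final answer: 2187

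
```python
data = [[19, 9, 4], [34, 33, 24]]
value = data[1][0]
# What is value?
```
Trace:
  data=[[19, 9, 4], [34, 33, 24]]
  data=[[19, 9, 4], [34, 33, 24]], value=34

Final answer: 34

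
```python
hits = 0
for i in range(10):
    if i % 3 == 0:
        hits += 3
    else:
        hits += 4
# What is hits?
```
Trace:
  hits=0
  hits=3, i=0
  hits=7, i=1
  hits=11, i=2
  hits=14, i=3
  hits=18, i=4
  hits=22, i=5
  hits=25, i=6
  hits=29, i=7
  hits=33, i=8
  hits=36, i=9

Final answer: 36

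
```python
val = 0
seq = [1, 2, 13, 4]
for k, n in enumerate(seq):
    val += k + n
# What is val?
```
Trace:
  val=0
  val=1, k=0, n=1
  val=4, k=1, n=2
  val=19, k=2, n=13
  val=26, k=3, n=4

Final answer: 26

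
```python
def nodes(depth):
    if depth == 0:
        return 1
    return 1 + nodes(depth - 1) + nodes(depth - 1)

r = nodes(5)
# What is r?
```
Call trace (a repeated sub-call is expanded the first time; later identical calls just restate its return value):
nodes(depth=5)
  nodes(depth=4)
    nodes(depth=3)
      nodes(depth=2)
        nodes(depth=1)
          nodes(depth=0)
          -> return 1
          nodes(depth=0)
          -> return 1
        -> return 3
        nodes(depth=1) -> return 3  (same call as traced above)
      -> return 7
      nodes(depth=2) -> return 7  (same call as traced above)
    -> return 15
    nodes(depth=3) -> return 15  (same call as traced above)
  -> return 31
  nodes(depth=4) -> return 31  (same call as traced above)
-> return 63

Final answer: 63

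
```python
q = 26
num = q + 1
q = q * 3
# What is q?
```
Trace:
  q=26
  q=26, num=27
  q=78, num=27

Final answer: 78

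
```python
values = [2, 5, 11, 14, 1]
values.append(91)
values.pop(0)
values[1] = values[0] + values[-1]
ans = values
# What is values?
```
Trace:
  values=[2, 5, 11, 14, 1]
  values=[2, 5, 11, 14, 1, 91]
  values=[5, 11, 14, 1, 91]
  values=[5, 96, 14, 1, 91]
  values=[5, 96, 14, 1, 91], ans=[5, 96, 14, 1, 91]

Final answer: [5, 96, 14, 1, 91]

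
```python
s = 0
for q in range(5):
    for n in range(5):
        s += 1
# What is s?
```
Trace:
  s=0
  s=1, q=0, n=0
  s=2, q=0, n=1
  s=3, q=0, n=2
  s=4, q=0, n=3
  s=5, q=0, n=4
  s=6, q=1, n=0
  s=7, q=1, n=1
  s=8, q=1, n=2
  s=9, q=1, n=3
  s=10, q=1, n=4
  s=11, q=2, n=0
  s=12, q=2, n=1
  s=13, q=2, n=2
  s=14, q=2, n=3
  s=15, q=2, n=4
  s=16, q=3, n=0
  s=17, q=3, n=1
  s=18, q=3, n=2
  s=19, q=3, n=3
  s=20, q=3, n=4
  s=21, q=4, n=0
  s=22, q=4, n=1
  s=23, q=4, n=2
  s=24, q=4, n=3
  s=25, q=4, n=4

Final answer: 25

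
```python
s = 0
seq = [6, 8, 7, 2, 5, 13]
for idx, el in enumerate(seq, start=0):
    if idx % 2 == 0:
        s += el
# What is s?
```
Trace:
  s=0
  s=6, idx=0, el=6
  s=6, idx=1, el=8
  s=13, idx=2, el=7
  s=13, idx=3, el=2
  s=18, idx=4, el=5
  s=18, idx=5, el=13

Final answer: 18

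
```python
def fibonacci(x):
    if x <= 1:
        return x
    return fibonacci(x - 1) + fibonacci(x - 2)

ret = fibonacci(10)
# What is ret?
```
Call trace (a repeated sub-call is expanded the first time; later identical calls just restate its return value):
fibonacci(x=10)
  fibonacci(x=9)
    fibonacci(x=8)
      fibonacci(x=7)
        fibonacci(x=6)
          fibonacci(x=5)
            fibonacci(x=4)
              fibonacci(x=3)
                fibonacci(x=2)
                  fibonacci(x=1)
                  -> return 1
                  fibonacci(x=0)
                  -> return 0
                -> return 1
                fibonacci(x=1)
                -> return 1
              -> return 2
              fibonacci(x=2) -> return 1  (same call as traced above)
            -> return 3
            fibonacci(x=3) -> return 2  (same call as traced above)
          -> return 5
          fibonacci(x=4) -> return 3  (same call as traced above)
        -> return 8
        fibonacci(x=5) -> return 5  (same call as traced above)
      -> return 13
      fibonacci(x=6) -> return 8  (same call as traced above)
    -> return 21
    fibonacci(x=7) -> return 13  (same call as traced above)
  -> return 34
  fibonacci(x=8) -> return 21  (same call as traced above)
-> return 55

Final answer: 55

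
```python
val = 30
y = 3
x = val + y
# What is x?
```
Trace:
  val=30
  val=30, y=3
  val=30, y=3, x=33

Final answer: 33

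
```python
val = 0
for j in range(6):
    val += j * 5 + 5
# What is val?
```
Trace:
  val=0
  val=5, j=0
  val=15, j=1
  val=30, j=2
  val=50, j=3
  val=75, j=4
  val=105, j=5

Final answer: 105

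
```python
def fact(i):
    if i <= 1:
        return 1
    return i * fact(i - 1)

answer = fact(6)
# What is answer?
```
Call trace:
fact(i=6)
  fact(i=5)
    fact(i=4)
      fact(i=3)
        fact(i=2)
          fact(i=1)
          -> return 1
        -> return 2
      -> return 6
    -> return 24
  -> return 120
-> return 720

Final answer: 720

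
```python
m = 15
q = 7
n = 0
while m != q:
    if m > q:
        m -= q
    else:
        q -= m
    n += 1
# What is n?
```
Trace:
  m=15
  m=15, q=7
  m=15, q=7, n=0
  m=8, q=7, n=1
  m=1, q=7, n=2
  m=1, q=6, n=3
  m=1, q=5, n=4
  m=1, q=4, n=5
  m=1, q=3, n=6
  m=1, q=2, n=7
  m=1, q=1, n=8

Final answer: 8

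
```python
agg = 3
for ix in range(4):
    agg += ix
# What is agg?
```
Trace:
  agg=3
  agg=3, ix=0
  agg=4, ix=1
  agg=6, ix=2
  agg=9, ix=3

Final answer: 9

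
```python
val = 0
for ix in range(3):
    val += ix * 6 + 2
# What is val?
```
Trace:
  val=0
  val=2, ix=0
  val=10, ix=1
  val=24, ix=2

Final answer: 24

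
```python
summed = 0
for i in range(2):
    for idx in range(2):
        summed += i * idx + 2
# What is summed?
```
Trace:
  summed=0
  summed=2, i=0, idx=0
  summed=4, i=0, idx=1
  summed=6, i=1, idx=0
  summed=9, i=1, idx=1

Final answer: 9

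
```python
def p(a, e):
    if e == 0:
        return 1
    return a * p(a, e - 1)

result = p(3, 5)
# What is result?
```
Call trace:
p(a=3, e=5)
  p(a=3, e=4)
    p(a=3, e=3)
      p(a=3, e=2)
        p(a=3, e=1)
          p(a=3, e=0)
          -> return 1
        -> return 3
      -> return 9
    -> return 27
  -> return 81
-> return 243

Final answer: 243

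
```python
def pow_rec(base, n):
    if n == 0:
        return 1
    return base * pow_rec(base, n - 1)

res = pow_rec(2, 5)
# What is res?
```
Call trace:
pow_rec(base=2, n=5)
  pow_rec(base=2, n=4)
    pow_rec(base=2, n=3)
      pow_rec(base=2, n=2)
        pow_rec(base=2, n=1)
          pow_rec(base=2, n=0)
          -> return 1
        -> return 2
      -> return 4
    -> return 8
  -> return 16
-> return 32

Final answer: 32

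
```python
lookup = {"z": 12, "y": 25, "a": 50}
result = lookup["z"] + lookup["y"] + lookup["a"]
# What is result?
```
Trace:
  lookup={'z': 12, 'y': 25, 'a': 50}
  lookup={'z': 12, 'y': 25, 'a': 50}, result=87

Final answer: 87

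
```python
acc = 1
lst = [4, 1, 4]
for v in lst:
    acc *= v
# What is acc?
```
Trace:
  acc=1
  acc=4, v=4
  acc=4, v=1
  acc=16, v=4

Final answer: 16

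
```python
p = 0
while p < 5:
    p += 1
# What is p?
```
Trace:
  p=0
  p=1
  p=2
  p=3
  p=4
  p=5

Final answer: 5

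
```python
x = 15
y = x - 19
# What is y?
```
Trace:
  x=15
  x=15, y=-4

Final answer: -4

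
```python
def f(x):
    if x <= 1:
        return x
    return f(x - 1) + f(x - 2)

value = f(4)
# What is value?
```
Call trace (a repeated sub-call is expanded the first time; later identical calls just restate its return value):
f(x=4)
  f(x=3)
    f(x=2)
      f(x=1)
      -> return 1
      f(x=0)
      -> return 0
    -> return 1
    f(x=1)
    -> return 1
  -> return 2
  f(x=2) -> return 1  (same call as traced above)
-> return 3

Final answer: 3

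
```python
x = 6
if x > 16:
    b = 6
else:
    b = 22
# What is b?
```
Trace:
  x=6
  x=6, b=22

Final answer: 22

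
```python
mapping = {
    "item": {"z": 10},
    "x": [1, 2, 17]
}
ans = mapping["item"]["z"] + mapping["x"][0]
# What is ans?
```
Trace:
  mapping={'item': {'z': 10}, 'x': [1, 2, 17]}
  mapping={'item': {'z': 10}, 'x': [1, 2, 17]}, ans=11

Final answer: 11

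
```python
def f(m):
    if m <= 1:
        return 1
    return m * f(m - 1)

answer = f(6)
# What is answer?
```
Call trace:
f(m=6)
  f(m=5)
    f(m=4)
      f(m=3)
        f(m=2)
          f(m=1)
          -> return 1
        -> return 2
      -> return 6
    -> return 24
  -> return 120
-> return 720

Final answer: 720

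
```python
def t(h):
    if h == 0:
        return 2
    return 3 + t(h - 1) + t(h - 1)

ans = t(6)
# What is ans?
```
Call trace (a repeated sub-call is expanded the first time; later identical calls just restate its return value):
t(h=6)
  t(h=5)
    t(h=4)
      t(h=3)
        t(h=2)
          t(h=1)
            t(h=0)
            -> return 2
            t(h=0)
            -> return 2
          -> return 7
          t(h=1) -> return 7  (same call as traced above)
        -> return 17
        t(h=2) -> return 17  (same call as traced above)
      -> return 37
      t(h=3) -> return 37  (same call as traced above)
    -> return 77
    t(h=4) -> return 77  (same call as traced above)
  -> return 157
  t(h=5) -> return 157  (same call as traced above)
-> return 317

Final answer: 317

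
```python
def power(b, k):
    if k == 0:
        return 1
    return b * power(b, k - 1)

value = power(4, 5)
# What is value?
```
Call trace:
power(b=4, k=5)
  power(b=4, k=4)
    power(b=4, k=3)
      power(b=4, k=2)
        power(b=4, k=1)
          power(b=4, k=0)
          -> return 1
        -> return 4
      -> return 16
    -> return 64
  -> return 256
-> return 1024

Final answer: 1024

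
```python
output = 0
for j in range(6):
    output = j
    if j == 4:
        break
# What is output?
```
Trace:
  output=0
  output=0, j=0
  output=1, j=1
  output=2, j=2
  output=3, j=3
  output=4, j=4

Final answer: 4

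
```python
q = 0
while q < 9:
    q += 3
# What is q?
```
Trace:
  q=0
  q=3
  q=6
  q=9

Final answer: 9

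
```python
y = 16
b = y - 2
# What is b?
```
Trace:
  y=16
  y=16, b=14

Final answer: 14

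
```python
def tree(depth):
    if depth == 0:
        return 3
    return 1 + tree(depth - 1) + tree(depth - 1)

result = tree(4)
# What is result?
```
Call trace (a repeated sub-call is expanded the first time; later identical calls just restate its return value):
tree(depth=4)
  tree(depth=3)
    tree(depth=2)
      tree(depth=1)
        tree(depth=0)
        -> return 3
        tree(depth=0)
        -> return 3
      -> return 7
      tree(depth=1) -> return 7  (same call as traced above)
    -> return 15
    tree(depth=2) -> return 15  (same call as traced above)
  -> return 31
  tree(depth=3) -> return 31  (same call as traced above)
-> return 63

Final answer: 63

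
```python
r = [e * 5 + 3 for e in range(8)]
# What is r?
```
Trace:
  e=0
  e=1
  e=2
  e=3
  e=4
  e=5
  e=6
  e=7
  r=[3, 8, 13, 18, 23, 28, 33, 38]

Final answer: [3, 8, 13, 18, 23, 28, 33, 38]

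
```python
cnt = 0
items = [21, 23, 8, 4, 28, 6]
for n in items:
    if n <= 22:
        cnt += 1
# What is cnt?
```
Trace:
  cnt=0
  cnt=1, n=21
  cnt=1, n=23
  cnt=2, n=8
  cnt=3, n=4
  cnt=3, n=28
  cnt=4, n=6

Final answer: 4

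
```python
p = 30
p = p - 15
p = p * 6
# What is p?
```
Trace:
  p=30
  p=15
  p=90

Final answer: 90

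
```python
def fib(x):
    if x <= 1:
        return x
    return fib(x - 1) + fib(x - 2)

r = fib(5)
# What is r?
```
Call trace (a repeated sub-call is expanded the first time; later identical calls just restate its return value):
fib(x=5)
  fib(x=4)
    fib(x=3)
      fib(x=2)
        fib(x=1)
        -> return 1
        fib(x=0)
        -> return 0
      -> return 1
      fib(x=1)
      -> return 1
    -> return 2
    fib(x=2) -> return 1  (same call as traced above)
  -> return 3
  fib(x=3) -> return 2  (same call as traced above)
-> return 5

Final answer: 5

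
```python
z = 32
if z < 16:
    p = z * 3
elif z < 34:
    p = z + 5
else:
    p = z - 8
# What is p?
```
Trace:
  z=32
  z=32, p=37

Final answer: 37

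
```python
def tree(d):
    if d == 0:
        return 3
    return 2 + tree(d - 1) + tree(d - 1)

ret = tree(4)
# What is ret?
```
Call trace (a repeated sub-call is expanded the first time; later identical calls just restate its return value):
tree(d=4)
  tree(d=3)
    tree(d=2)
      tree(d=1)
        tree(d=0)
        -> return 3
        tree(d=0)
        -> return 3
      -> return 8
      tree(d=1) -> return 8  (same call as traced above)
    -> return 18
    tree(d=2) -> return 18  (same call as traced above)
  -> return 38
  tree(d=3) -> return 38  (same call as traced above)
-> return 78

Final answer: 78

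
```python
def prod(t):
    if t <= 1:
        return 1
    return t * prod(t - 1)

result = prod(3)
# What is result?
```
Call trace:
prod(t=3)
  prod(t=2)
    prod(t=1)
    -> return 1
  -> return 2
-> return 6

Final answer: 6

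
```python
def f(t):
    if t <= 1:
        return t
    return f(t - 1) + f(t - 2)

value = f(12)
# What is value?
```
Call trace (a repeated sub-call is expanded the first time; later identical calls just restate its return value):
f(t=12)
  f(t=11)
    f(t=10)
      f(t=9)
        f(t=8)
          f(t=7)
            f(t=6)
              f(t=5)
                f(t=4)
                  f(t=3)
                    f(t=2)
                      f(t=1)
                      -> return 1
                      f(t=0)
                      -> return 0
                    -> return 1
                    f(t=1)
                    -> return 1
                  -> return 2
                  f(t=2) -> return 1  (same call as traced above)
                -> return 3
                f(t=3) -> return 2  (same call as traced above)
              -> return 5
              f(t=4) -> return 3  (same call as traced above)
            -> return 8
            f(t=5) -> return 5  (same call as traced above)
          -> return 13
          f(t=6) -> return 8  (same call as traced above)
        -> return 21
        f(t=7) -> return 13  (same call as traced above)
      -> return 34
      f(t=8) -> return 21  (same call as traced above)
    -> return 55
    f(t=9) -> return 34  (same call as traced above)
  -> return 89
  f(t=10) -> return 55  (same call as traced above)
-> return 144

Final answer: 144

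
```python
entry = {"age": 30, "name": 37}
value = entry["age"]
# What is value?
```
Trace:
  entry={'age': 30, 'name': 37}
  entry={'age': 30, 'name': 37}, value=30

Final answer: 30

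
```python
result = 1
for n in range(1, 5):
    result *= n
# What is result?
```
Trace:
  result=1
  result=1, n=1
  result=2, n=2
  result=6, n=3
  result=24, n=4

Final answer: 24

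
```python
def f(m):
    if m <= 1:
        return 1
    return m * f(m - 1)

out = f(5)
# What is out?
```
Call trace:
f(m=5)
  f(m=4)
    f(m=3)
      f(m=2)
        f(m=1)
        -> return 1
      -> return 2
    -> return 6
  -> return 24
-> return 120

Final answer: 120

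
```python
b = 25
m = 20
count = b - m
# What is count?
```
Trace:
  b=25
  b=25, m=20
  b=25, m=20, count=5

Final answer: 5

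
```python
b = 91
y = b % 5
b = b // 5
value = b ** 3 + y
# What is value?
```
Trace:
  b=91
  b=91, y=1
  b=18, y=1
  b=18, y=1, value=5833

Final answer: 5833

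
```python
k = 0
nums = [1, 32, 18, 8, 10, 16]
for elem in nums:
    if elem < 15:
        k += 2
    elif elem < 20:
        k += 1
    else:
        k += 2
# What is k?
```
Trace:
  k=0
  k=2, elem=1
  k=4, elem=32
  k=5, elem=18
  k=7, elem=8
  k=9, elem=10
  k=10, elem=16

Final answer: 10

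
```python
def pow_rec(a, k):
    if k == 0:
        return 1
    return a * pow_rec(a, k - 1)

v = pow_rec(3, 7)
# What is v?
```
Call trace:
pow_rec(a=3, k=7)
  pow_rec(a=3, k=6)
    pow_rec(a=3, k=5)
      pow_rec(a=3, k=4)
        pow_rec(a=3, k=3)
          pow_rec(a=3, k=2)
            pow_rec(a=3, k=1)
              pow_rec(a=3, k=0)
              -> return 1
            -> return 3
          -> return 9
        -> return 27
      -> return 81
    -> return 243
  -> return 729
-> return 2187

Final answer: 2187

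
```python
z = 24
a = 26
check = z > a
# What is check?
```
Trace:
  z=24
  z=24, a=26
  z=24, a=26, check=False

Final answer: False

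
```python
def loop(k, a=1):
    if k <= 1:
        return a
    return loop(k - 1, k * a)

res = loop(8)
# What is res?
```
Call trace:
loop(k=8, a=1)
  loop(k=7, a=8)
    loop(k=6, a=56)
      loop(k=5, a=336)
        loop(k=4, a=1680)
          loop(k=3, a=6720)
            loop(k=2, a=20160)
              loop(k=1, a=40320)
              -> return 40320
            -> return 40320
          -> return 40320
        -> return 40320
      -> return 40320
    -> return 40320
  -> return 40320
-> return 40320

Final answer: 40320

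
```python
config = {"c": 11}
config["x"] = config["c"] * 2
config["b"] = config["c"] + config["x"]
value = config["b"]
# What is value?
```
Trace:
  config={'c': 11}
  config={'c': 11, 'x': 22}
  config={'c': 11, 'x': 22, 'b': 33}
  config={'c': 11, 'x': 22, 'b': 33}, value=33

Final answer: 33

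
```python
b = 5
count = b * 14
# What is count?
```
Trace:
  b=5
  b=5, count=70

Final answer: 70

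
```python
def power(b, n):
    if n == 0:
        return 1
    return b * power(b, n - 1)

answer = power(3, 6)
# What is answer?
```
Call trace:
power(b=3, n=6)
  power(b=3, n=5)
    power(b=3, n=4)
      power(b=3, n=3)
        power(b=3, n=2)
          power(b=3, n=1)
            power(b=3, n=0)
            -> return 1
          -> return 3
        -> return 9
      -> return 27
    -> return 81
  -> return 243
-> return 729

Final answer: 729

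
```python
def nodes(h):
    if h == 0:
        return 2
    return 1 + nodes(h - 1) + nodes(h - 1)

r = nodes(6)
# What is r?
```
Call trace (a repeated sub-call is expanded the first time; later identical calls just restate its return value):
nodes(h=6)
  nodes(h=5)
    nodes(h=4)
      nodes(h=3)
        nodes(h=2)
          nodes(h=1)
            nodes(h=0)
            -> return 2
            nodes(h=0)
            -> return 2
          -> return 5
          nodes(h=1) -> return 5  (same call as traced above)
        -> return 11
        nodes(h=2) -> return 11  (same call as traced above)
      -> return 23
      nodes(h=3) -> return 23  (same call as traced above)
    -> return 47
    nodes(h=4) -> return 47  (same call as traced above)
  -> return 95
  nodes(h=5) -> return 95  (same call as traced above)
-> return 191

Final answer: 191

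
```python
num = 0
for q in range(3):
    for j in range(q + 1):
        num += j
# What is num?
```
Trace:
  num=0
  num=0, q=0, j=0
  num=0, q=1, j=0
  num=1, q=1, j=1
  num=1, q=2, j=0
  num=2, q=2, j=1
  num=4, q=2, j=2

Final answer: 4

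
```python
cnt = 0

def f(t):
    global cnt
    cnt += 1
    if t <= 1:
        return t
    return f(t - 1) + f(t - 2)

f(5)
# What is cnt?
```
Call trace (a repeated sub-call is expanded the first time; later identical calls just restate its return value):
f(t=5)
  f(t=4)
    f(t=3)
      f(t=2)
        f(t=1)
        -> return 1
        f(t=0)
        -> return 0
      -> return 1
      f(t=1)
      -> return 1
    -> return 2
    f(t=2) -> return 1  (same call as traced above)
  -> return 3
  f(t=3) -> return 2  (same call as traced above)
-> return 5

cnt is incremented once per call, so count the calls in each subtree. Let C(t) = number of calls made by f(t).
C(0) = C(1) = 1 (base case, no recursion); C(t) = 1 + C(t - 1) + C(t - 2) otherwise.
C(2) = 1 + C(1) + C(0) = 1 + 1 + 1 = 3
C(3) = 1 + C(2) + C(1) = 1 + 3 + 1 = 5
C(4) = 1 + C(3) + C(2) = 1 + 5 + 3 = 9
C(5) = 1 + C(4) + C(3) = 1 + 9 + 5 = 15
cnt = C(5) = 15

Final answer: 15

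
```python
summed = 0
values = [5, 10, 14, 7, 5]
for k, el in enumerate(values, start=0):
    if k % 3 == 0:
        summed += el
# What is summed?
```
Trace:
  summed=0
  summed=5, k=0, el=5
  summed=5, k=1, el=10
  summed=5, k=2, el=14
  summed=12, k=3, el=7
  summed=12, k=4, el=5

Final answer: 12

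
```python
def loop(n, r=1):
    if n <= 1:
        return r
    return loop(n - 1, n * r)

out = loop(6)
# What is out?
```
Call trace:
loop(n=6, r=1)
  loop(n=5, r=6)
    loop(n=4, r=30)
      loop(n=3, r=120)
        loop(n=2, r=360)
          loop(n=1, r=720)
          -> return 720
        -> return 720
      -> return 720
    -> return 720
  -> return 720
-> return 720

Final answer: 720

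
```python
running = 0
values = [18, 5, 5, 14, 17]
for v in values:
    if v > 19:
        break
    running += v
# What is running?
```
Trace:
  running=0
  running=18, v=18
  running=23, v=5
  running=28, v=5
  running=42, v=14
  running=59, v=17

Final answer: 59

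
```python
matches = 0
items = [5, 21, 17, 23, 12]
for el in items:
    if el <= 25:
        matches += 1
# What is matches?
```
Trace:
  matches=0
  matches=1, el=5
  matches=2, el=21
  matches=3, el=17
  matches=4, el=23
  matches=5, el=12

Final answer: 5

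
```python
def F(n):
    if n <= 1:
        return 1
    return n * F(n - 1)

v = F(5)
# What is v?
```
Call trace:
F(n=5)
  F(n=4)
    F(n=3)
      F(n=2)
        F(n=1)
        -> return 1
      -> return 2
    -> return 6
  -> return 24
-> return 120

Final answer: 120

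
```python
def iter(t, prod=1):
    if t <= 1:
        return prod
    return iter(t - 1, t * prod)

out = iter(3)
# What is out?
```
Call trace:
iter(t=3, prod=1)
  iter(t=2, prod=3)
    iter(t=1, prod=6)
    -> return 6
  -> return 6
-> return 6

Final answer: 6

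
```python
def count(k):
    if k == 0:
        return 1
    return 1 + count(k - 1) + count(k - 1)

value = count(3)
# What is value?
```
Call trace (a repeated sub-call is expanded the first time; later identical calls just restate its return value):
count(k=3)
  count(k=2)
    count(k=1)
      count(k=0)
      -> return 1
      count(k=0)
      -> return 1
    -> return 3
    count(k=1) -> return 3  (same call as traced above)
  -> return 7
  count(k=2) -> return 7  (same call as traced above)
-> return 15

Final answer: 15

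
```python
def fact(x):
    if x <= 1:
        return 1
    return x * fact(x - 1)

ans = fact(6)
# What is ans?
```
Call trace:
fact(x=6)
  fact(x=5)
    fact(x=4)
      fact(x=3)
        fact(x=2)
          fact(x=1)
          -> return 1
        -> return 2
      -> return 6
    -> return 24
  -> return 120
-> return 720

Final answer: 720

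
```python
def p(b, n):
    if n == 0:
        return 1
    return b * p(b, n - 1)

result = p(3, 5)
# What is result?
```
Call trace:
p(b=3, n=5)
  p(b=3, n=4)
    p(b=3, n=3)
      p(b=3, n=2)
        p(b=3, n=1)
          p(b=3, n=0)
          -> return 1
        -> return 3
      -> return 9
    -> return 27
  -> return 81
-> return 243

Final answer: 243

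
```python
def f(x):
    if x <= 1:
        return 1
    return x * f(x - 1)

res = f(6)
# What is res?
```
Call trace:
f(x=6)
  f(x=5)
    f(x=4)
      f(x=3)
        f(x=2)
          f(x=1)
          -> return 1
        -> return 2
      -> return 6
    -> return 24
  -> return 120
-> return 720

Final answer: 720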